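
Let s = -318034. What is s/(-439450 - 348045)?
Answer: 318034/787495 ≈ 0.40386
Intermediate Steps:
s/(-439450 - 348045) = -318034/(-439450 - 348045) = -318034/(-787495) = -318034*(-1/787495) = 318034/787495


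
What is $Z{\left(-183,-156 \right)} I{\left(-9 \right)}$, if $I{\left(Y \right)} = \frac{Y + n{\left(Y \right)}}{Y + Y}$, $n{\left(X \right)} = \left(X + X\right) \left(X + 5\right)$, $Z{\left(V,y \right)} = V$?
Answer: $\frac{1281}{2} \approx 640.5$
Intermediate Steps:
$n{\left(X \right)} = 2 X \left(5 + X\right)$
$I{\left(Y \right)} = \frac{Y + 2 Y \left(5 + Y\right)}{2 Y}$ ($I{\left(Y \right)} = \frac{Y + 2 Y \left(5 + Y\right)}{Y + Y} = \frac{Y + 2 Y \left(5 + Y\right)}{2 Y}$)
$Z{\left(-183,-156 \right)} I{\left(-9 \right)} = - 183 \left(\frac{11}{2} - 9\right) = \left(-183\right) \left(- \frac{7}{2}\right) = \frac{1281}{2}$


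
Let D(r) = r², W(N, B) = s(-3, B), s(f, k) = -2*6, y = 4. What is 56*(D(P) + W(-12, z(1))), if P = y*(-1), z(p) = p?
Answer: 224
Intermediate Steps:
P = -4 (P = 4*(-1) = -4)
s(f, k) = -12
W(N, B) = -12
56*(D(P) + W(-12, z(1))) = 56*((-4)² - 12) = 56*(16 - 12) = 56*4 = 224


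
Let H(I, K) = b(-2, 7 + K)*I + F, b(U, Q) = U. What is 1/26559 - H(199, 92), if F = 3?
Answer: 10490806/26559 ≈ 395.00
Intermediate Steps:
H(I, K) = 3 - 2*I (H(I, K) = -2*I + 3 = 3 - 2*I)
1/26559 - H(199, 92) = 1/26559 - (3 - 2*199) = 1/26559 - (3 - 398) = 1/26559 - 1*(-395) = 1/26559 + 395 = 10490806/26559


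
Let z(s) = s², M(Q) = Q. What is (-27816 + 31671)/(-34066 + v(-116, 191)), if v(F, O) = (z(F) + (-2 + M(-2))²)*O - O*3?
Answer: 1285/846171 ≈ 0.0015186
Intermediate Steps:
v(F, O) = -3*O + O*(16 + F²) (v(F, O) = (F² + (-2 - 2)²)*O - O*3 = (F² + (-4)²)*O - 3*O = (F² + 16)*O - 3*O = (16 + F²)*O - 3*O = O*(16 + F²) - 3*O = -3*O + O*(16 + F²))
(-27816 + 31671)/(-34066 + v(-116, 191)) = (-27816 + 31671)/(-34066 + 191*(13 + (-116)²)) = 3855/(-34066 + 191*(13 + 13456)) = 3855/(-34066 + 191*13469) = 3855/(-34066 + 2572579) = 3855/2538513 = 3855*(1/2538513) = 1285/846171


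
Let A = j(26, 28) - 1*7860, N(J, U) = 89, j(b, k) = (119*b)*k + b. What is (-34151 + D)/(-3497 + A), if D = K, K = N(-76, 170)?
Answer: -34062/75301 ≈ -0.45234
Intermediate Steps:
j(b, k) = b + 119*b*k (j(b, k) = 119*b*k + b = b + 119*b*k)
K = 89
D = 89
A = 78798 (A = 26*(1 + 119*28) - 1*7860 = 26*(1 + 3332) - 7860 = 26*3333 - 7860 = 86658 - 7860 = 78798)
(-34151 + D)/(-3497 + A) = (-34151 + 89)/(-3497 + 78798) = -34062/75301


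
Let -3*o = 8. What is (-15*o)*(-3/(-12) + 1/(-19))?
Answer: 150/19 ≈ 7.8947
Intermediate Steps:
o = -8/3 (o = -⅓*8 = -8/3 ≈ -2.6667)
(-15*o)*(-3/(-12) + 1/(-19)) = (-15*(-8/3))*(-3/(-12) + 1/(-19)) = 40*(-3*(-1/12) + 1*(-1/19)) = 40*(¼ - 1/19) = 40*(15/76) = 150/19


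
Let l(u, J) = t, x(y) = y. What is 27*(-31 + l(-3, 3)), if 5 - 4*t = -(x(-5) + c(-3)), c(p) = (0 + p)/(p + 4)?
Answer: -3429/4 ≈ -857.25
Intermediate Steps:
c(p) = p/(4 + p)
t = -¾ (t = 5/4 - (-1)*(-5 - 3/(4 - 3))/4 = 5/4 - (-1)*(-5 - 3/1)/4 = 5/4 - (-1)*(-5 - 3*1)/4 = 5/4 - (-1)*(-5 - 3)/4 = 5/4 - (-1)*(-8)/4 = 5/4 - ¼*8 = 5/4 - 2 = -¾ ≈ -0.75000)
l(u, J) = -¾
27*(-31 + l(-3, 3)) = 27*(-31 - ¾) = 27*(-127/4) = -3429/4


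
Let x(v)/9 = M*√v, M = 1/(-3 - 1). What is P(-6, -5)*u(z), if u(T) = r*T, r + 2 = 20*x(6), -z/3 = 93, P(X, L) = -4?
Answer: -2232 - 50220*√6 ≈ -1.2525e+5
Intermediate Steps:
z = -279 (z = -3*93 = -279)
M = -¼ (M = 1/(-4) = -¼ ≈ -0.25000)
x(v) = -9*√v/4 (x(v) = 9*(-√v/4) = -9*√v/4)
r = -2 - 45*√6 (r = -2 + 20*(-9*√6/4) = -2 - 45*√6 ≈ -112.23)
u(T) = T*(-2 - 45*√6) (u(T) = (-2 - 45*√6)*T = T*(-2 - 45*√6))
P(-6, -5)*u(z) = -(-4)*(-279)*(2 + 45*√6) = -4*(558 + 12555*√6) = -2232 - 50220*√6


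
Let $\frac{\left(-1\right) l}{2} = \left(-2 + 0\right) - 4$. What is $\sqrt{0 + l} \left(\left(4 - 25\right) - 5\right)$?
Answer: $- 52 \sqrt{3} \approx -90.067$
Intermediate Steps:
$l = 12$ ($l = - 2 \left(\left(-2 + 0\right) - 4\right) = - 2 \left(-2 - 4\right) = \left(-2\right) \left(-6\right) = 12$)
$\sqrt{0 + l} \left(\left(4 - 25\right) - 5\right) = \sqrt{0 + 12} \left(\left(4 - 25\right) - 5\right) = \sqrt{12} \left(\left(4 - 25\right) - 5\right) = 2 \sqrt{3} \left(-21 - 5\right) = 2 \sqrt{3} \left(-26\right) = - 52 \sqrt{3}$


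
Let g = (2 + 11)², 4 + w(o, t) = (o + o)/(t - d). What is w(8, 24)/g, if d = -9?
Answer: -116/5577 ≈ -0.020800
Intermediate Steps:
w(o, t) = -4 + 2*o/(9 + t) (w(o, t) = -4 + (o + o)/(t - 1*(-9)) = -4 + (2*o)/(t + 9) = -4 + (2*o)/(9 + t) = -4 + 2*o/(9 + t))
g = 169 (g = 13² = 169)
w(8, 24)/g = (2*(-18 + 8 - 2*24)/(9 + 24))/169 = (2*(-18 + 8 - 48)/33)*(1/169) = (2*(1/33)*(-58))*(1/169) = -116/33*1/169 = -116/5577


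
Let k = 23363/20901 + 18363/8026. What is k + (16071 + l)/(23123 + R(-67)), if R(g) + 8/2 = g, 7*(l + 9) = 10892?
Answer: 671893025180/161125244673 ≈ 4.1700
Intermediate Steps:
l = 1547 (l = -9 + (⅐)*10892 = -9 + 1556 = 1547)
R(g) = -4 + g
k = 571316501/167751426 (k = 23363*(1/20901) + 18363*(1/8026) = 23363/20901 + 18363/8026 = 571316501/167751426 ≈ 3.4057)
k + (16071 + l)/(23123 + R(-67)) = 571316501/167751426 + (16071 + 1547)/(23123 + (-4 - 67)) = 571316501/167751426 + 17618/(23123 - 71) = 571316501/167751426 + 17618/23052 = 571316501/167751426 + 17618*(1/23052) = 571316501/167751426 + 8809/11526 = 671893025180/161125244673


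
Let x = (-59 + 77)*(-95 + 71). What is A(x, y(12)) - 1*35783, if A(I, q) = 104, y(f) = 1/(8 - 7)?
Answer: -35679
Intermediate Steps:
y(f) = 1 (y(f) = 1/1 = 1)
x = -432 (x = 18*(-24) = -432)
A(x, y(12)) - 1*35783 = 104 - 1*35783 = 104 - 35783 = -35679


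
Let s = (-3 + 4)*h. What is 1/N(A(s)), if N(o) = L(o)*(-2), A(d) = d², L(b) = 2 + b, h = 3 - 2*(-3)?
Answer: -1/166 ≈ -0.0060241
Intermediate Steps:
h = 9 (h = 3 + 6 = 9)
s = 9 (s = (-3 + 4)*9 = 1*9 = 9)
N(o) = -4 - 2*o (N(o) = (2 + o)*(-2) = -4 - 2*o)
1/N(A(s)) = 1/(-4 - 2*9²) = 1/(-4 - 2*81) = 1/(-4 - 162) = 1/(-166) = -1/166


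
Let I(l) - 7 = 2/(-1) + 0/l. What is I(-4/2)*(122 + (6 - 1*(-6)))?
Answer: 670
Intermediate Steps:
I(l) = 5 (I(l) = 7 + (2/(-1) + 0/l) = 7 + (2*(-1) + 0) = 7 + (-2 + 0) = 7 - 2 = 5)
I(-4/2)*(122 + (6 - 1*(-6))) = 5*(122 + (6 - 1*(-6))) = 5*(122 + (6 + 6)) = 5*(122 + 12) = 5*134 = 670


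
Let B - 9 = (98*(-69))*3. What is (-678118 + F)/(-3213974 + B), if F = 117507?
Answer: 560611/3234251 ≈ 0.17334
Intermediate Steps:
B = -20277 (B = 9 + (98*(-69))*3 = 9 - 6762*3 = 9 - 20286 = -20277)
(-678118 + F)/(-3213974 + B) = (-678118 + 117507)/(-3213974 - 20277) = -560611/(-3234251) = -560611*(-1/3234251) = 560611/3234251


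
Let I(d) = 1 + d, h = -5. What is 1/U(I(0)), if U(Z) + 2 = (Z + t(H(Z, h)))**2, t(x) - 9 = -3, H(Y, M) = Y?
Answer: 1/47 ≈ 0.021277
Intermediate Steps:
t(x) = 6 (t(x) = 9 - 3 = 6)
U(Z) = -2 + (6 + Z)**2 (U(Z) = -2 + (Z + 6)**2 = -2 + (6 + Z)**2)
1/U(I(0)) = 1/(-2 + (6 + (1 + 0))**2) = 1/(-2 + (6 + 1)**2) = 1/(-2 + 7**2) = 1/(-2 + 49) = 1/47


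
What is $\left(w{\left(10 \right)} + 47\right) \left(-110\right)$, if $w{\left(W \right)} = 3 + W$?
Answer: $-6600$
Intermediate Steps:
$\left(w{\left(10 \right)} + 47\right) \left(-110\right) = \left(\left(3 + 10\right) + 47\right) \left(-110\right) = \left(13 + 47\right) \left(-110\right) = 60 \left(-110\right) = -6600$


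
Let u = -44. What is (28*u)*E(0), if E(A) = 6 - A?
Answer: -7392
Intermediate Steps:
(28*u)*E(0) = (28*(-44))*(6 - 1*0) = -1232*(6 + 0) = -1232*6 = -7392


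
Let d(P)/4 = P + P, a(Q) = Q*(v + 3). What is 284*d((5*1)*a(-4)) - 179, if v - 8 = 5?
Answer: -727219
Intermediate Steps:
v = 13 (v = 8 + 5 = 13)
a(Q) = 16*Q (a(Q) = Q*(13 + 3) = Q*16 = 16*Q)
d(P) = 8*P (d(P) = 4*(P + P) = 4*(2*P) = 8*P)
284*d((5*1)*a(-4)) - 179 = 284*(8*((5*1)*(16*(-4)))) - 179 = 284*(8*(5*(-64))) - 179 = 284*(8*(-320)) - 179 = 284*(-2560) - 179 = -727040 - 179 = -727219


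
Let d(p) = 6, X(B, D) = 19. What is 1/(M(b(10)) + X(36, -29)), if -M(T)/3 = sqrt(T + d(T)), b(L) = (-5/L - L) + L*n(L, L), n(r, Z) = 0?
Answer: 38/803 + 9*I*sqrt(2)/803 ≈ 0.047323 + 0.01585*I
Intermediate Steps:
b(L) = -L - 5/L (b(L) = (-5/L - L) + L*0 = (-L - 5/L) + 0 = -L - 5/L)
M(T) = -3*sqrt(6 + T) (M(T) = -3*sqrt(T + 6) = -3*sqrt(6 + T))
1/(M(b(10)) + X(36, -29)) = 1/(-3*sqrt(6 + (-1*10 - 5/10)) + 19) = 1/(-3*sqrt(6 + (-10 - 5*1/10)) + 19) = 1/(-3*sqrt(6 + (-10 - 1/2)) + 19) = 1/(-3*sqrt(6 - 21/2) + 19) = 1/(-9*I*sqrt(2)/2 + 19) = 1/(19 - 9*I*sqrt(2)/2)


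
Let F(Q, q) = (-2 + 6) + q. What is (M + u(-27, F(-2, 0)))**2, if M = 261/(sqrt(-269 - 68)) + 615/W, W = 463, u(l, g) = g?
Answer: (831379 - 120843*I*sqrt(337))**2/24345672961 ≈ -173.75 - 151.51*I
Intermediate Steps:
F(Q, q) = 4 + q
M = 615/463 - 261*I*sqrt(337)/337 (M = 261/(sqrt(-269 - 68)) + 615/463 = 261/(sqrt(-337)) + 615*(1/463) = 261/((I*sqrt(337))) + 615/463 = 261*(-I*sqrt(337)/337) + 615/463 = -261*I*sqrt(337)/337 + 615/463 = 615/463 - 261*I*sqrt(337)/337 ≈ 1.3283 - 14.218*I)
(M + u(-27, F(-2, 0)))**2 = ((615/463 - 261*I*sqrt(337)/337) + (4 + 0))**2 = ((615/463 - 261*I*sqrt(337)/337) + 4)**2 = (2467/463 - 261*I*sqrt(337)/337)**2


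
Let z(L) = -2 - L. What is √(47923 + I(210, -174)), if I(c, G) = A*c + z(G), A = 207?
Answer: √91565 ≈ 302.60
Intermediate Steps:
I(c, G) = -2 - G + 207*c (I(c, G) = 207*c + (-2 - G) = -2 - G + 207*c)
√(47923 + I(210, -174)) = √(47923 + (-2 - 1*(-174) + 207*210)) = √(47923 + (-2 + 174 + 43470)) = √(47923 + 43642) = √91565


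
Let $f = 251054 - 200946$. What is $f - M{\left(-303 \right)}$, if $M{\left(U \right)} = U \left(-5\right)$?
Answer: $48593$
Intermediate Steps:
$f = 50108$
$M{\left(U \right)} = - 5 U$
$f - M{\left(-303 \right)} = 50108 - \left(-5\right) \left(-303\right) = 50108 - 1515 = 48593$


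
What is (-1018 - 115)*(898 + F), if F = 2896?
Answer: -4298602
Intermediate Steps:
(-1018 - 115)*(898 + F) = (-1018 - 115)*(898 + 2896) = -1133*3794 = -4298602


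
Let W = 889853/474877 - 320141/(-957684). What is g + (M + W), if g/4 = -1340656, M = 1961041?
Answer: -118998313261355995/34983238836 ≈ -3.4016e+6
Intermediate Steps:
g = -5362624 (g = 4*(-1340656) = -5362624)
W = 77248121393/34983238836 (W = 889853*(1/474877) - 320141*(-1/957684) = 889853/474877 + 320141/957684 = 77248121393/34983238836 ≈ 2.2081)
g + (M + W) = -5362624 + (1961041 + 77248121393/34983238836) = -5362624 + 68603642918309669/34983238836 = -118998313261355995/34983238836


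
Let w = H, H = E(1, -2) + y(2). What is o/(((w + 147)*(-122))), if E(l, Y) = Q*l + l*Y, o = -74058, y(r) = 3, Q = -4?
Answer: 12343/2928 ≈ 4.2155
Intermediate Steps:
E(l, Y) = -4*l + Y*l (E(l, Y) = -4*l + l*Y = -4*l + Y*l)
H = -3 (H = 1*(-4 - 2) + 3 = 1*(-6) + 3 = -6 + 3 = -3)
w = -3
o/(((w + 147)*(-122))) = -74058*(-1/(122*(-3 + 147))) = -74058/(144*(-122)) = -74058/(-17568) = -74058*(-1/17568) = 12343/2928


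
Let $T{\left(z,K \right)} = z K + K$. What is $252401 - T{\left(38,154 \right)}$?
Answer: $246395$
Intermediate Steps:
$T{\left(z,K \right)} = K + K z$ ($T{\left(z,K \right)} = K z + K = K + K z$)
$252401 - T{\left(38,154 \right)} = 252401 - 154 \left(1 + 38\right) = 252401 - 154 \cdot 39 = 252401 - 6006 = 246395$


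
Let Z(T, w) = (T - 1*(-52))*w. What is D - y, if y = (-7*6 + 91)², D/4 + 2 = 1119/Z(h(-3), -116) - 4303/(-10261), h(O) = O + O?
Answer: -99587107/41354 ≈ -2408.2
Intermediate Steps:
h(O) = 2*O
Z(T, w) = w*(52 + T) (Z(T, w) = (T + 52)*w = (52 + T)*w = w*(52 + T))
D = -296153/41354 (D = -8 + 4*(1119/((-116*(52 + 2*(-3)))) - 4303/(-10261)) = -8 + 4*(1119/((-116*(52 - 6))) - 4303*(-1/10261)) = -8 + 4*(1119/((-116*46)) + 13/31) = -8 + 4*(1119/(-5336) + 13/31) = -8 + 4*(1119*(-1/5336) + 13/31) = -8 + 4*(-1119/5336 + 13/31) = -8 + 4*(34679/165416) = -8 + 34679/41354 = -296153/41354 ≈ -7.1614)
y = 2401 (y = (-42 + 91)² = 49² = 2401)
D - y = -296153/41354 - 1*2401 = -296153/41354 - 2401 = -99587107/41354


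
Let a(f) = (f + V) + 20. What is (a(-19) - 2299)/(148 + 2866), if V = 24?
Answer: -1137/1507 ≈ -0.75448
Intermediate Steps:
a(f) = 44 + f (a(f) = (f + 24) + 20 = (24 + f) + 20 = 44 + f)
(a(-19) - 2299)/(148 + 2866) = ((44 - 19) - 2299)/(148 + 2866) = (25 - 2299)/3014 = -2274*1/3014 = -1137/1507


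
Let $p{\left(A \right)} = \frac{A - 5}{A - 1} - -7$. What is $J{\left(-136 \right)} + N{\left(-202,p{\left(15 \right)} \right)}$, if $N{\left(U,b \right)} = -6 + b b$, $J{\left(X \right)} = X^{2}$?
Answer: $\frac{908926}{49} \approx 18550.0$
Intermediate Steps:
$p{\left(A \right)} = 7 + \frac{-5 + A}{-1 + A}$ ($p{\left(A \right)} = \frac{-5 + A}{-1 + A} + 7 = 7 + \frac{-5 + A}{-1 + A}$)
$N{\left(U,b \right)} = -6 + b^{2}$
$J{\left(-136 \right)} + N{\left(-202,p{\left(15 \right)} \right)} = \left(-136\right)^{2} - \left(6 - \left(\frac{4 \left(-3 + 2 \cdot 15\right)}{-1 + 15}\right)^{2}\right) = 18496 - \left(6 - \left(\frac{4 \left(-3 + 30\right)}{14}\right)^{2}\right) = 18496 - \left(6 - \left(4 \cdot \frac{1}{14} \cdot 27\right)^{2}\right) = 18496 - \left(6 - \left(\frac{54}{7}\right)^{2}\right) = 18496 + \left(-6 + \frac{2916}{49}\right) = 18496 + \frac{2622}{49} = \frac{908926}{49}$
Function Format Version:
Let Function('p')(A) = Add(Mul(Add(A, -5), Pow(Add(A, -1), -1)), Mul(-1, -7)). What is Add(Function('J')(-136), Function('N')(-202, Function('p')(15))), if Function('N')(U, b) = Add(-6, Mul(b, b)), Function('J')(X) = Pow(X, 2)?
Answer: Rational(908926, 49) ≈ 18550.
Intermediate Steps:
Function('p')(A) = Add(7, Mul(Pow(Add(-1, A), -1), Add(-5, A))) (Function('p')(A) = Add(Mul(Add(-5, A), Pow(Add(-1, A), -1)), 7) = Add(Mul(Pow(Add(-1, A), -1), Add(-5, A)), 7) = Add(7, Mul(Pow(Add(-1, A), -1), Add(-5, A))))
Function('N')(U, b) = Add(-6, Pow(b, 2))
Add(Function('J')(-136), Function('N')(-202, Function('p')(15))) = Add(Pow(-136, 2), Add(-6, Pow(Mul(4, Pow(Add(-1, 15), -1), Add(-3, Mul(2, 15))), 2))) = Add(18496, Add(-6, Pow(Mul(4, Pow(14, -1), Add(-3, 30)), 2))) = Add(18496, Add(-6, Pow(Mul(4, Rational(1, 14), 27), 2))) = Add(18496, Add(-6, Pow(Rational(54, 7), 2))) = Add(18496, Add(-6, Rational(2916, 49))) = Add(18496, Rational(2622, 49)) = Rational(908926, 49)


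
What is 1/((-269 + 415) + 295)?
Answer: 1/441 ≈ 0.0022676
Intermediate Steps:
1/((-269 + 415) + 295) = 1/(146 + 295) = 1/441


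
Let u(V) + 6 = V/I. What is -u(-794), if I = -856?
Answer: 2171/428 ≈ 5.0724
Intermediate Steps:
u(V) = -6 - V/856 (u(V) = -6 + V/(-856) = -6 + V*(-1/856) = -6 - V/856)
-u(-794) = -(-6 - 1/856*(-794)) = -(-6 + 397/428) = -1*(-2171/428) = 2171/428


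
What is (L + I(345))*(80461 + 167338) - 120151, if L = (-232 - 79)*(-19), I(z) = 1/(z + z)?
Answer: 1010245904399/690 ≈ 1.4641e+9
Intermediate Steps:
I(z) = 1/(2*z)
L = 5909 (L = -311*(-19) = 5909)
(L + I(345))*(80461 + 167338) - 120151 = (5909 + (½)/345)*(80461 + 167338) - 120151 = (5909 + (½)*(1/345))*247799 - 120151 = (5909 + 1/690)*247799 - 120151 = (4077211/690)*247799 - 120151 = 1010328808589/690 - 120151 = 1010245904399/690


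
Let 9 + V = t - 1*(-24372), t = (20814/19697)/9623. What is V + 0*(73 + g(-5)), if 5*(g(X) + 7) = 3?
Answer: 4617866120667/189544231 ≈ 24363.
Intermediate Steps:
t = 20814/189544231 (t = (20814*(1/19697))*(1/9623) = (20814/19697)*(1/9623) = 20814/189544231 ≈ 0.00010981)
g(X) = -32/5 (g(X) = -7 + (⅕)*3 = -7 + ⅗ = -32/5)
V = 4617866120667/189544231 (V = -9 + (20814/189544231 - 1*(-24372)) = -9 + (20814/189544231 + 24372) = -9 + 4619572018746/189544231 = 4617866120667/189544231 ≈ 24363.)
V + 0*(73 + g(-5)) = 4617866120667/189544231 + 0*(73 - 32/5) = 4617866120667/189544231 + 0*(333/5) = 4617866120667/189544231 + 0 = 4617866120667/189544231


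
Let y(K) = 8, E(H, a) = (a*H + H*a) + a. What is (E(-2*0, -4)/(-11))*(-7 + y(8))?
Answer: 4/11 ≈ 0.36364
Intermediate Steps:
E(H, a) = a + 2*H*a (E(H, a) = (H*a + H*a) + a = 2*H*a + a = a + 2*H*a)
(E(-2*0, -4)/(-11))*(-7 + y(8)) = (-4*(1 + 2*(-2*0))/(-11))*(-7 + 8) = (-4*(1 + 2*0)*(-1/11))*1 = (-4*(1 + 0)*(-1/11))*1 = (-4*1*(-1/11))*1 = -4*(-1/11)*1 = (4/11)*1 = 4/11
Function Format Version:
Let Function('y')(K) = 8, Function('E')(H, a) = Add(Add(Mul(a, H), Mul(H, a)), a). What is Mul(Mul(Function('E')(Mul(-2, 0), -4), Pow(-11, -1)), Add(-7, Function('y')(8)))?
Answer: Rational(4, 11) ≈ 0.36364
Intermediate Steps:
Function('E')(H, a) = Add(a, Mul(2, H, a)) (Function('E')(H, a) = Add(Add(Mul(H, a), Mul(H, a)), a) = Add(Mul(2, H, a), a) = Add(a, Mul(2, H, a)))
Mul(Mul(Function('E')(Mul(-2, 0), -4), Pow(-11, -1)), Add(-7, Function('y')(8))) = Mul(Mul(Mul(-4, Add(1, Mul(2, Mul(-2, 0)))), Pow(-11, -1)), Add(-7, 8)) = Mul(Mul(Mul(-4, Add(1, Mul(2, 0))), Rational(-1, 11)), 1) = Mul(Mul(Mul(-4, Add(1, 0)), Rational(-1, 11)), 1) = Mul(Mul(Mul(-4, 1), Rational(-1, 11)), 1) = Mul(Mul(-4, Rational(-1, 11)), 1) = Mul(Rational(4, 11), 1) = Rational(4, 11)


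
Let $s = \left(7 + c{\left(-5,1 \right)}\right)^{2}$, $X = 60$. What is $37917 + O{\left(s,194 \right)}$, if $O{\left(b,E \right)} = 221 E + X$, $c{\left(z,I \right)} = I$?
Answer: $80851$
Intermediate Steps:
$s = 64$ ($s = \left(7 + 1\right)^{2} = 8^{2} = 64$)
$O{\left(b,E \right)} = 60 + 221 E$ ($O{\left(b,E \right)} = 221 E + 60 = 60 + 221 E$)
$37917 + O{\left(s,194 \right)} = 37917 + \left(60 + 221 \cdot 194\right) = 37917 + \left(60 + 42874\right) = 37917 + 42934 = 80851$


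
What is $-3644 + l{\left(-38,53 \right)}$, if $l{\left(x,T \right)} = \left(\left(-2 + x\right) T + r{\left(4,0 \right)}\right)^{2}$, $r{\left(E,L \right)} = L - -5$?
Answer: $4469581$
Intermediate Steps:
$r{\left(E,L \right)} = 5 + L$ ($r{\left(E,L \right)} = L + 5 = 5 + L$)
$l{\left(x,T \right)} = \left(5 + T \left(-2 + x\right)\right)^{2}$ ($l{\left(x,T \right)} = \left(\left(-2 + x\right) T + \left(5 + 0\right)\right)^{2} = \left(T \left(-2 + x\right) + 5\right)^{2} = \left(5 + T \left(-2 + x\right)\right)^{2}$)
$-3644 + l{\left(-38,53 \right)} = -3644 + \left(5 - 106 + 53 \left(-38\right)\right)^{2} = -3644 + \left(5 - 106 - 2014\right)^{2} = -3644 + \left(-2115\right)^{2} = -3644 + 4473225 = 4469581$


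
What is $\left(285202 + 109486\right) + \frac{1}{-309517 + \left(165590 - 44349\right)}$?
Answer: $\frac{74310277887}{188276} \approx 3.9469 \cdot 10^{5}$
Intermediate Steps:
$\left(285202 + 109486\right) + \frac{1}{-309517 + \left(165590 - 44349\right)} = 394688 + \frac{1}{-309517 + 121241} = 394688 + \frac{1}{-188276} = 394688 - \frac{1}{188276} = \frac{74310277887}{188276}$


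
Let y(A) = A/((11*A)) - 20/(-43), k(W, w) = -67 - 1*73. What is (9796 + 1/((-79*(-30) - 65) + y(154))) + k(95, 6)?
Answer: 10530138841/1090528 ≈ 9656.0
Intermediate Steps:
k(W, w) = -140 (k(W, w) = -67 - 73 = -140)
y(A) = 263/473 (y(A) = A*(1/(11*A)) - 20*(-1/43) = 1/11 + 20/43 = 263/473)
(9796 + 1/((-79*(-30) - 65) + y(154))) + k(95, 6) = (9796 + 1/((-79*(-30) - 65) + 263/473)) - 140 = (9796 + 1/((2370 - 65) + 263/473)) - 140 = (9796 + 1/(2305 + 263/473)) - 140 = (9796 + 1/(1090528/473)) - 140 = (9796 + 473/1090528) - 140 = 10682812761/1090528 - 140 = 10530138841/1090528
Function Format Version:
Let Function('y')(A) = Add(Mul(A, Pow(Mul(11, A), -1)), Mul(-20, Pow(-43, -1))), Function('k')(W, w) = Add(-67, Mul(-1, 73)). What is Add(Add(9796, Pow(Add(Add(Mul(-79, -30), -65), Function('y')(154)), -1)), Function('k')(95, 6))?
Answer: Rational(10530138841, 1090528) ≈ 9656.0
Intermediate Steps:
Function('k')(W, w) = -140 (Function('k')(W, w) = Add(-67, -73) = -140)
Function('y')(A) = Rational(263, 473) (Function('y')(A) = Add(Mul(A, Mul(Rational(1, 11), Pow(A, -1))), Mul(-20, Rational(-1, 43))) = Add(Rational(1, 11), Rational(20, 43)) = Rational(263, 473))
Add(Add(9796, Pow(Add(Add(Mul(-79, -30), -65), Function('y')(154)), -1)), Function('k')(95, 6)) = Add(Add(9796, Pow(Add(Add(Mul(-79, -30), -65), Rational(263, 473)), -1)), -140) = Add(Add(9796, Pow(Add(Add(2370, -65), Rational(263, 473)), -1)), -140) = Add(Add(9796, Pow(Add(2305, Rational(263, 473)), -1)), -140) = Add(Add(9796, Pow(Rational(1090528, 473), -1)), -140) = Add(Add(9796, Rational(473, 1090528)), -140) = Add(Rational(10682812761, 1090528), -140) = Rational(10530138841, 1090528)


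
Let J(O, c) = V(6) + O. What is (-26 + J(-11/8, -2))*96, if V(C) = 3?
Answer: -2340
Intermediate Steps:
J(O, c) = 3 + O
(-26 + J(-11/8, -2))*96 = (-26 + (3 - 11/8))*96 = (-26 + 13/8)*96 = -195/8*96 = -2340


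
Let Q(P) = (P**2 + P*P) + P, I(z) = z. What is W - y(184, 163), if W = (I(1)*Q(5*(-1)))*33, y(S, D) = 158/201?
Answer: 298327/201 ≈ 1484.2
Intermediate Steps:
Q(P) = P + 2*P**2 (Q(P) = (P**2 + P**2) + P = 2*P**2 + P = P + 2*P**2)
y(S, D) = 158/201 (y(S, D) = 158*(1/201) = 158/201)
W = 1485 (W = (1*((5*(-1))*(1 + 2*(5*(-1)))))*33 = (1*(-5*(1 + 2*(-5))))*33 = (1*(-5*(1 - 10)))*33 = (1*(-5*(-9)))*33 = (1*45)*33 = 45*33 = 1485)
W - y(184, 163) = 1485 - 1*158/201 = 1485 - 158/201 = 298327/201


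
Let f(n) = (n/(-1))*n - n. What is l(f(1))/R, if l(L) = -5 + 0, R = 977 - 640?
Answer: -5/337 ≈ -0.014837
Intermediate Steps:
R = 337
f(n) = -n - n² (f(n) = (n*(-1))*n - n = (-n)*n - n = -n² - n = -n - n²)
l(L) = -5
l(f(1))/R = -5/337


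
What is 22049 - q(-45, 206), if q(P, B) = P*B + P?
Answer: 31364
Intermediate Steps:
q(P, B) = P + B*P (q(P, B) = B*P + P = P + B*P)
22049 - q(-45, 206) = 22049 - (-45)*(1 + 206) = 22049 - (-45)*207 = 22049 - 1*(-9315) = 22049 + 9315 = 31364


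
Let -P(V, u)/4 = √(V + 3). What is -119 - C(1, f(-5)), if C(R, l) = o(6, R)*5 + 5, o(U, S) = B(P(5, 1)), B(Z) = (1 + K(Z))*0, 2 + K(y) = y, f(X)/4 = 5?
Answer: -124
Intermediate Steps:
f(X) = 20 (f(X) = 4*5 = 20)
K(y) = -2 + y
P(V, u) = -4*√(3 + V) (P(V, u) = -4*√(V + 3) = -4*√(3 + V))
B(Z) = 0 (B(Z) = (1 + (-2 + Z))*0 = (-1 + Z)*0 = 0)
o(U, S) = 0
C(R, l) = 5 (C(R, l) = 0*5 + 5 = 0 + 5 = 5)
-119 - C(1, f(-5)) = -119 - 1*5 = -119 - 5 = -124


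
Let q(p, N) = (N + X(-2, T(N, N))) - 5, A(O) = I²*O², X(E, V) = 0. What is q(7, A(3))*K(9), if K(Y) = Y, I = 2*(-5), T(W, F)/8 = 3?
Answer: 8055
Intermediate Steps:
T(W, F) = 24 (T(W, F) = 8*3 = 24)
I = -10
A(O) = 100*O² (A(O) = (-10)²*O² = 100*O²)
q(p, N) = -5 + N (q(p, N) = (N + 0) - 5 = N - 5 = -5 + N)
q(7, A(3))*K(9) = (-5 + 100*3²)*9 = (-5 + 100*9)*9 = (-5 + 900)*9 = 895*9 = 8055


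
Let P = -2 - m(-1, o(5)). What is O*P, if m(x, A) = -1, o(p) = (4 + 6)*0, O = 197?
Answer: -197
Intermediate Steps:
o(p) = 0 (o(p) = 10*0 = 0)
P = -1 (P = -2 - 1*(-1) = -2 + 1 = -1)
O*P = 197*(-1) = -197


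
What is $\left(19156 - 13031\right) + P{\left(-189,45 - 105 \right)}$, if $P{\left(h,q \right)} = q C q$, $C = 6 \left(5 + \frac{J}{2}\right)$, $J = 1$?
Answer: $124925$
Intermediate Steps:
$C = 33$ ($C = 6 \left(5 + 1 \cdot \frac{1}{2}\right) = 6 \left(5 + \frac{1}{2}\right) = 6 \cdot \frac{11}{2} = 33$)
$P{\left(h,q \right)} = 33 q^{2}$ ($P{\left(h,q \right)} = q 33 q = 33 q q = 33 q^{2}$)
$\left(19156 - 13031\right) + P{\left(-189,45 - 105 \right)} = \left(19156 - 13031\right) + 33 \left(45 - 105\right)^{2} = \left(19156 - 13031\right) + 33 \left(-60\right)^{2} = 6125 + 33 \cdot 3600 = 6125 + 118800 = 124925$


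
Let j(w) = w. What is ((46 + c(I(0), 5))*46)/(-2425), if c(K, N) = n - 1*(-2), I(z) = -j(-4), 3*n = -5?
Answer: -6394/7275 ≈ -0.87890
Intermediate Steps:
n = -5/3 (n = (⅓)*(-5) = -5/3 ≈ -1.6667)
I(z) = 4 (I(z) = -1*(-4) = 4)
c(K, N) = ⅓ (c(K, N) = -5/3 - 1*(-2) = -5/3 + 2 = ⅓)
((46 + c(I(0), 5))*46)/(-2425) = ((46 + ⅓)*46)/(-2425) = ((139/3)*46)*(-1/2425) = (6394/3)*(-1/2425) = -6394/7275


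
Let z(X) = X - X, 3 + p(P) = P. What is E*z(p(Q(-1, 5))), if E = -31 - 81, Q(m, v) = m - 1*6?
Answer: 0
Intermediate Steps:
Q(m, v) = -6 + m (Q(m, v) = m - 6 = -6 + m)
p(P) = -3 + P
E = -112
z(X) = 0
E*z(p(Q(-1, 5))) = -112*0 = 0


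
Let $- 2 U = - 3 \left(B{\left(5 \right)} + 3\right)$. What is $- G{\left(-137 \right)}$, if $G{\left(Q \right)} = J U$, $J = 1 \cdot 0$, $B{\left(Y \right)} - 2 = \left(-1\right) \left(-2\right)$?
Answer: $0$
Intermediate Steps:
$B{\left(Y \right)} = 4$ ($B{\left(Y \right)} = 2 - -2 = 2 + 2 = 4$)
$J = 0$
$U = \frac{21}{2}$ ($U = - \frac{\left(-3\right) \left(4 + 3\right)}{2} = - \frac{\left(-3\right) 7}{2} = \left(- \frac{1}{2}\right) \left(-21\right) = \frac{21}{2} \approx 10.5$)
$G{\left(Q \right)} = 0$ ($G{\left(Q \right)} = 0 \cdot \frac{21}{2} = 0$)
$- G{\left(-137 \right)} = \left(-1\right) 0 = 0$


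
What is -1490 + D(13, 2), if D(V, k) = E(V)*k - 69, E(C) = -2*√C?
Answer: -1559 - 4*√13 ≈ -1573.4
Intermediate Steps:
D(V, k) = -69 - 2*k*√V (D(V, k) = (-2*√V)*k - 69 = -2*k*√V - 69 = -69 - 2*k*√V)
-1490 + D(13, 2) = -1490 + (-69 - 2*2*√13) = -1490 + (-69 - 4*√13) = -1559 - 4*√13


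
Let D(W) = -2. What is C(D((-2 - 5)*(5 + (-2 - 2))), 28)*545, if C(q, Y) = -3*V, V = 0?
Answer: 0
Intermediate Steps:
C(q, Y) = 0 (C(q, Y) = -3*0 = 0)
C(D((-2 - 5)*(5 + (-2 - 2))), 28)*545 = 0*545 = 0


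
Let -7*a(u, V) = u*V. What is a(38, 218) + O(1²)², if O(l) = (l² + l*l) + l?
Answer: -8221/7 ≈ -1174.4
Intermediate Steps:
a(u, V) = -V*u/7 (a(u, V) = -u*V/7 = -V*u/7)
O(l) = l + 2*l² (O(l) = (l² + l²) + l = 2*l² + l = l + 2*l²)
a(38, 218) + O(1²)² = -⅐*218*38 + (1²*(1 + 2*1²))² = -8284/7 + (1*(1 + 2*1))² = -8284/7 + (1*(1 + 2))² = -8284/7 + (1*3)² = -8284/7 + 3² = -8284/7 + 9 = -8221/7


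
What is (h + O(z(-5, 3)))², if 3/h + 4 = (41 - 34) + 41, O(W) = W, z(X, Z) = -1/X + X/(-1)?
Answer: 1343281/48400 ≈ 27.754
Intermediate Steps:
z(X, Z) = -X - 1/X (z(X, Z) = -1/X + X*(-1) = -1/X - X = -X - 1/X)
h = 3/44 (h = 3/(-4 + ((41 - 34) + 41)) = 3/(-4 + (7 + 41)) = 3/(-4 + 48) = 3/44 ≈ 0.068182)
(h + O(z(-5, 3)))² = (3/44 + (-1*(-5) - 1/(-5)))² = (3/44 + (5 - 1*(-⅕)))² = (3/44 + (5 + ⅕))² = (3/44 + 26/5)² = (1159/220)² = 1343281/48400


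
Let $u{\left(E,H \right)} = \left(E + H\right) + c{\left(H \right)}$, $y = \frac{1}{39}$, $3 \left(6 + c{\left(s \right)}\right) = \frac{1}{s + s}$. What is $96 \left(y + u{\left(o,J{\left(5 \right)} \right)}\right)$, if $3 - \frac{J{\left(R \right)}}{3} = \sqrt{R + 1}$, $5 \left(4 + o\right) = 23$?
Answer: $\frac{68912}{195} - \frac{2576 \sqrt{6}}{9} \approx -347.7$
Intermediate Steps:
$o = \frac{3}{5}$ ($o = -4 + \frac{1}{5} \cdot 23 = -4 + \frac{23}{5} = \frac{3}{5} \approx 0.6$)
$c{\left(s \right)} = -6 + \frac{1}{6 s}$ ($c{\left(s \right)} = -6 + \frac{1}{3 \left(s + s\right)} = -6 + \frac{1}{3 \cdot 2 s} = -6 + \frac{\frac{1}{2} \frac{1}{s}}{3} = -6 + \frac{1}{6 s}$)
$y = \frac{1}{39} \approx 0.025641$
$J{\left(R \right)} = 9 - 3 \sqrt{1 + R}$ ($J{\left(R \right)} = 9 - 3 \sqrt{R + 1} = 9 - 3 \sqrt{1 + R}$)
$u{\left(E,H \right)} = -6 + E + H + \frac{1}{6 H}$ ($u{\left(E,H \right)} = \left(E + H\right) - \left(6 - \frac{1}{6 H}\right) = -6 + E + H + \frac{1}{6 H}$)
$96 \left(y + u{\left(o,J{\left(5 \right)} \right)}\right) = 96 \left(\frac{1}{39} + \left(-6 + \frac{3}{5} + \left(9 - 3 \sqrt{1 + 5}\right) + \frac{1}{6 \left(9 - 3 \sqrt{1 + 5}\right)}\right)\right) = 96 \left(\frac{1}{39} + \left(-6 + \frac{3}{5} + \left(9 - 3 \sqrt{6}\right) + \frac{1}{6 \left(9 - 3 \sqrt{6}\right)}\right)\right) = 96 \left(\frac{1}{39} + \left(\frac{18}{5} - 3 \sqrt{6} + \frac{1}{6 \left(9 - 3 \sqrt{6}\right)}\right)\right) = 96 \left(\frac{707}{195} - 3 \sqrt{6} + \frac{1}{6 \left(9 - 3 \sqrt{6}\right)}\right) = \frac{22624}{65} - 288 \sqrt{6} + \frac{16}{9 - 3 \sqrt{6}}$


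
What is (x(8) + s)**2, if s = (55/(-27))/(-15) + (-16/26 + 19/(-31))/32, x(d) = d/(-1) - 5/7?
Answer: 3969857980362481/53465811969024 ≈ 74.250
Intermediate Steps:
x(d) = -5/7 - d (x(d) = d*(-1) - 5*1/7 = -d - 5/7 = -5/7 - d)
s = 101761/1044576 (s = (55*(-1/27))*(-1/15) + (-16*1/26 + 19*(-1/31))*(1/32) = -55/27*(-1/15) + (-8/13 - 19/31)*(1/32) = 11/81 - 495/403*1/32 = 11/81 - 495/12896 = 101761/1044576 ≈ 0.097418)
(x(8) + s)**2 = ((-5/7 - 1*8) + 101761/1044576)**2 = ((-5/7 - 8) + 101761/1044576)**2 = (-61/7 + 101761/1044576)**2 = (-63006809/7312032)**2 = 3969857980362481/53465811969024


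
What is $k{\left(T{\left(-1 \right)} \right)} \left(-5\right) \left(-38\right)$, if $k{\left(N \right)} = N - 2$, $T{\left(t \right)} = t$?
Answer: $-570$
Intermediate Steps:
$k{\left(N \right)} = -2 + N$ ($k{\left(N \right)} = N - 2 = -2 + N$)
$k{\left(T{\left(-1 \right)} \right)} \left(-5\right) \left(-38\right) = \left(-2 - 1\right) \left(-5\right) \left(-38\right) = \left(-3\right) \left(-5\right) \left(-38\right) = 15 \left(-38\right) = -570$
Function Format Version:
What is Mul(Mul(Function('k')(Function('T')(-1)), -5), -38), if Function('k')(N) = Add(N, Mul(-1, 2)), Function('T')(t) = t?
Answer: -570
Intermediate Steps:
Function('k')(N) = Add(-2, N) (Function('k')(N) = Add(N, -2) = Add(-2, N))
Mul(Mul(Function('k')(Function('T')(-1)), -5), -38) = Mul(Mul(Add(-2, -1), -5), -38) = Mul(Mul(-3, -5), -38) = Mul(15, -38) = -570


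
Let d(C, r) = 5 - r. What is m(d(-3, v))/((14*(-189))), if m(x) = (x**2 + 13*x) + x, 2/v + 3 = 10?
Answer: -1441/43218 ≈ -0.033343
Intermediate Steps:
v = 2/7 (v = 2/(-3 + 10) = 2/7 ≈ 0.28571)
m(x) = x**2 + 14*x
m(d(-3, v))/((14*(-189))) = ((5 - 1*2/7)*(14 + (5 - 1*2/7)))/((14*(-189))) = ((5 - 2/7)*(14 + (5 - 2/7)))/(-2646) = (33*(14 + 33/7)/7)*(-1/2646) = ((33/7)*(131/7))*(-1/2646) = (4323/49)*(-1/2646) = -1441/43218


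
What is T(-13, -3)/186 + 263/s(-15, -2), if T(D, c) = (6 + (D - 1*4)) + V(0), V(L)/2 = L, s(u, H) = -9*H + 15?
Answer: 5395/682 ≈ 7.9106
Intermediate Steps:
s(u, H) = 15 - 9*H
V(L) = 2*L
T(D, c) = 2 + D (T(D, c) = (6 + (D - 1*4)) + 2*0 = (6 + (D - 4)) + 0 = (6 + (-4 + D)) + 0 = (2 + D) + 0 = 2 + D)
T(-13, -3)/186 + 263/s(-15, -2) = (2 - 13)/186 + 263/(15 - 9*(-2)) = -11*1/186 + 263/(15 + 18) = -11/186 + 263/33 = 5395/682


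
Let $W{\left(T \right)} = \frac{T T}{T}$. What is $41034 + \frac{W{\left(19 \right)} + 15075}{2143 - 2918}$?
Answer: $\frac{31786256}{775} \approx 41015.0$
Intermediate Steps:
$W{\left(T \right)} = T$ ($W{\left(T \right)} = \frac{T^{2}}{T} = T$)
$41034 + \frac{W{\left(19 \right)} + 15075}{2143 - 2918} = 41034 + \frac{19 + 15075}{2143 - 2918} = 41034 + \frac{15094}{-775} = 41034 + 15094 \left(- \frac{1}{775}\right) = 41034 - \frac{15094}{775} = \frac{31786256}{775}$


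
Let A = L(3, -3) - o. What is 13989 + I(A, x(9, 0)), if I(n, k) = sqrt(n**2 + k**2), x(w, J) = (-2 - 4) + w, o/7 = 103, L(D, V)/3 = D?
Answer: 13989 + sqrt(506953) ≈ 14701.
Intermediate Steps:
L(D, V) = 3*D
o = 721 (o = 7*103 = 721)
A = -712 (A = 3*3 - 1*721 = 9 - 721 = -712)
x(w, J) = -6 + w
I(n, k) = sqrt(k**2 + n**2)
13989 + I(A, x(9, 0)) = 13989 + sqrt((-6 + 9)**2 + (-712)**2) = 13989 + sqrt(3**2 + 506944) = 13989 + sqrt(9 + 506944) = 13989 + sqrt(506953)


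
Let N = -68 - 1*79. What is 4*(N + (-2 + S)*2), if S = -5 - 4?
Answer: -676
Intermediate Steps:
S = -9
N = -147 (N = -68 - 79 = -147)
4*(N + (-2 + S)*2) = 4*(-147 + (-2 - 9)*2) = 4*(-147 - 11*2) = 4*(-147 - 22) = 4*(-169) = -676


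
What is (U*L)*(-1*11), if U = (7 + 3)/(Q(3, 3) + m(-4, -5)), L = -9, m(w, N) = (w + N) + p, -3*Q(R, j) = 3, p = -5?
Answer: -66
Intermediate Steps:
Q(R, j) = -1 (Q(R, j) = -1/3*3 = -1)
m(w, N) = -5 + N + w (m(w, N) = (w + N) - 5 = (N + w) - 5 = -5 + N + w)
U = -2/3 (U = (7 + 3)/(-1 + (-5 - 5 - 4)) = 10/(-1 - 14) = 10/(-15) = 10*(-1/15) = -2/3 ≈ -0.66667)
(U*L)*(-1*11) = (-2/3*(-9))*(-1*11) = 6*(-11) = -66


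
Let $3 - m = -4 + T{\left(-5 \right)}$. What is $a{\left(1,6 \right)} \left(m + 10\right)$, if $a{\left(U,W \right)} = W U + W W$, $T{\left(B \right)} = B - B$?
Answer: $714$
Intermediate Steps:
$T{\left(B \right)} = 0$
$a{\left(U,W \right)} = W^{2} + U W$ ($a{\left(U,W \right)} = U W + W^{2} = W^{2} + U W$)
$m = 7$ ($m = 3 - \left(-4 + 0\right) = 3 - -4 = 3 + 4 = 7$)
$a{\left(1,6 \right)} \left(m + 10\right) = 6 \left(1 + 6\right) \left(7 + 10\right) = 6 \cdot 7 \cdot 17 = 42 \cdot 17 = 714$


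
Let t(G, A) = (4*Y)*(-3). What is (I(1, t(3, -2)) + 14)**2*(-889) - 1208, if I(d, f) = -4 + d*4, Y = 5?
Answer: -175452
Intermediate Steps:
t(G, A) = -60 (t(G, A) = (4*5)*(-3) = 20*(-3) = -60)
I(d, f) = -4 + 4*d
(I(1, t(3, -2)) + 14)**2*(-889) - 1208 = ((-4 + 4*1) + 14)**2*(-889) - 1208 = ((-4 + 4) + 14)**2*(-889) - 1208 = (0 + 14)**2*(-889) - 1208 = 14**2*(-889) - 1208 = 196*(-889) - 1208 = -174244 - 1208 = -175452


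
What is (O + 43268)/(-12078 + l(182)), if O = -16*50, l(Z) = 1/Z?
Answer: -7729176/2198195 ≈ -3.5161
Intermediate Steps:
O = -800
(O + 43268)/(-12078 + l(182)) = (-800 + 43268)/(-12078 + 1/182) = 42468/(-12078 + 1/182) = 42468/(-2198195/182) = 42468*(-182/2198195) = -7729176/2198195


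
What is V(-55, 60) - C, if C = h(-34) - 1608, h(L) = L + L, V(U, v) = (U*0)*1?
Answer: 1676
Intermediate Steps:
V(U, v) = 0 (V(U, v) = 0*1 = 0)
h(L) = 2*L
C = -1676 (C = 2*(-34) - 1608 = -68 - 1608 = -1676)
V(-55, 60) - C = 0 - 1*(-1676) = 0 + 1676 = 1676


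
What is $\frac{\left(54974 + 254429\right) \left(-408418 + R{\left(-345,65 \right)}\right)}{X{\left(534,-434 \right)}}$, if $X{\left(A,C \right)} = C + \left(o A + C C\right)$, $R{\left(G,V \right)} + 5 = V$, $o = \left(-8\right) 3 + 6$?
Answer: $- \frac{63173595137}{89155} \approx -7.0858 \cdot 10^{5}$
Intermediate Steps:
$o = -18$ ($o = -24 + 6 = -18$)
$R{\left(G,V \right)} = -5 + V$
$X{\left(A,C \right)} = C + C^{2} - 18 A$ ($X{\left(A,C \right)} = C - \left(18 A - C C\right) = C - \left(- C^{2} + 18 A\right) = C + C^{2} - 18 A$)
$\frac{\left(54974 + 254429\right) \left(-408418 + R{\left(-345,65 \right)}\right)}{X{\left(534,-434 \right)}} = \frac{\left(54974 + 254429\right) \left(-408418 + \left(-5 + 65\right)\right)}{-434 + \left(-434\right)^{2} - 9612} = \frac{309403 \left(-408418 + 60\right)}{-434 + 188356 - 9612} = \frac{309403 \left(-408358\right)}{178310} = \left(-126347190274\right) \frac{1}{178310} = - \frac{63173595137}{89155}$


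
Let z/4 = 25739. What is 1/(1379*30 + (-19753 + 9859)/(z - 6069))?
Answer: 96887/4008205296 ≈ 2.4172e-5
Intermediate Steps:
z = 102956 (z = 4*25739 = 102956)
1/(1379*30 + (-19753 + 9859)/(z - 6069)) = 1/(1379*30 + (-19753 + 9859)/(102956 - 6069)) = 1/(41370 - 9894/96887) = 1/(4008205296/96887) = 96887/4008205296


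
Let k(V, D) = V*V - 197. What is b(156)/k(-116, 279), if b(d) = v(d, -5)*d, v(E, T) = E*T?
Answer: -121680/13259 ≈ -9.1772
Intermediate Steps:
k(V, D) = -197 + V² (k(V, D) = V² - 197 = -197 + V²)
b(d) = -5*d² (b(d) = (d*(-5))*d = (-5*d)*d = -5*d²)
b(156)/k(-116, 279) = (-5*156²)/(-197 + (-116)²) = (-5*24336)/(-197 + 13456) = -121680/13259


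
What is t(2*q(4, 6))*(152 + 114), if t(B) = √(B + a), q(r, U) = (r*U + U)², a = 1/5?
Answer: 266*√45005/5 ≈ 11286.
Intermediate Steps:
a = ⅕ ≈ 0.20000
q(r, U) = (U + U*r)² (q(r, U) = (U*r + U)² = (U + U*r)²)
t(B) = √(⅕ + B) (t(B) = √(B + ⅕) = √(⅕ + B))
t(2*q(4, 6))*(152 + 114) = (√(5 + 25*(2*(6²*(1 + 4)²)))/5)*(152 + 114) = (√(5 + 25*(2*(36*5²)))/5)*266 = (√(5 + 25*(2*(36*25)))/5)*266 = (√(5 + 25*(2*900))/5)*266 = (√(5 + 25*1800)/5)*266 = (√(5 + 45000)/5)*266 = (√45005/5)*266 = 266*√45005/5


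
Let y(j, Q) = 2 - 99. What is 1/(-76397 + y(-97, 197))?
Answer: -1/76494 ≈ -1.3073e-5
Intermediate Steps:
y(j, Q) = -97
1/(-76397 + y(-97, 197)) = 1/(-76397 - 97) = 1/(-76494) = -1/76494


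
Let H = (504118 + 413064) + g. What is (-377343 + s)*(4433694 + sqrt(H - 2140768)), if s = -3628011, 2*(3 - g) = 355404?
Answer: -17758513997676 - 4005354*I*sqrt(1401285) ≈ -1.7759e+13 - 4.7414e+9*I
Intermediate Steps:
g = -177699 (g = 3 - 1/2*355404 = 3 - 177702 = -177699)
H = 739483 (H = (504118 + 413064) - 177699 = 917182 - 177699 = 739483)
(-377343 + s)*(4433694 + sqrt(H - 2140768)) = (-377343 - 3628011)*(4433694 + sqrt(739483 - 2140768)) = -4005354*(4433694 + sqrt(-1401285)) = -4005354*(4433694 + I*sqrt(1401285)) = -17758513997676 - 4005354*I*sqrt(1401285)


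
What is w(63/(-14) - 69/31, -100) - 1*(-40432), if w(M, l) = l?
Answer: 40332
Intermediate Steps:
w(63/(-14) - 69/31, -100) - 1*(-40432) = -100 - 1*(-40432) = -100 + 40432 = 40332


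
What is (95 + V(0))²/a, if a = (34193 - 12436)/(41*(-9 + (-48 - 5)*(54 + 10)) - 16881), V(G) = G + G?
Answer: -1410806050/21757 ≈ -64844.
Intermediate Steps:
V(G) = 2*G
a = -21757/156322 (a = 21757/(41*(-9 - 53*64) - 16881) = 21757/(41*(-9 - 3392) - 16881) = 21757/(41*(-3401) - 16881) = 21757/(-139441 - 16881) = 21757/(-156322) = 21757*(-1/156322) = -21757/156322 ≈ -0.13918)
(95 + V(0))²/a = (95 + 2*0)²/(-21757/156322) = (95 + 0)²*(-156322/21757) = 95²*(-156322/21757) = 9025*(-156322/21757) = -1410806050/21757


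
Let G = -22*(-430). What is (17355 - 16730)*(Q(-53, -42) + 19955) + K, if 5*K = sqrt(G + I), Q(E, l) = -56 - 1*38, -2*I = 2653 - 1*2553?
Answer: 12413125 + sqrt(9410)/5 ≈ 1.2413e+7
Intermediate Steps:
I = -50 (I = -(2653 - 1*2553)/2 = -(2653 - 2553)/2 = -1/2*100 = -50)
Q(E, l) = -94 (Q(E, l) = -56 - 38 = -94)
G = 9460
K = sqrt(9410)/5 (K = sqrt(9460 - 50)/5 = sqrt(9410)/5 ≈ 19.401)
(17355 - 16730)*(Q(-53, -42) + 19955) + K = (17355 - 16730)*(-94 + 19955) + sqrt(9410)/5 = 625*19861 + sqrt(9410)/5 = 12413125 + sqrt(9410)/5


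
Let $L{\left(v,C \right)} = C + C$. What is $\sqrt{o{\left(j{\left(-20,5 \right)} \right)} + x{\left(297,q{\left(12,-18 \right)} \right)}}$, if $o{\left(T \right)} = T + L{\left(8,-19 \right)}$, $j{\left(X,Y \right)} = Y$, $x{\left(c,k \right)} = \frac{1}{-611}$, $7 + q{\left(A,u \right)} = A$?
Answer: $\frac{142 i \sqrt{611}}{611} \approx 5.7447 i$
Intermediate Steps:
$q{\left(A,u \right)} = -7 + A$
$L{\left(v,C \right)} = 2 C$
$x{\left(c,k \right)} = - \frac{1}{611}$
$o{\left(T \right)} = -38 + T$ ($o{\left(T \right)} = T + 2 \left(-19\right) = T - 38 = -38 + T$)
$\sqrt{o{\left(j{\left(-20,5 \right)} \right)} + x{\left(297,q{\left(12,-18 \right)} \right)}} = \sqrt{\left(-38 + 5\right) - \frac{1}{611}} = \sqrt{-33 - \frac{1}{611}} = \sqrt{- \frac{20164}{611}} = \frac{142 i \sqrt{611}}{611}$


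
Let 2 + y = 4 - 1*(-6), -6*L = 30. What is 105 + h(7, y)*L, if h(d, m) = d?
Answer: 70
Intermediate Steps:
L = -5 (L = -⅙*30 = -5)
y = 8 (y = -2 + (4 - 1*(-6)) = -2 + (4 + 6) = -2 + 10 = 8)
105 + h(7, y)*L = 105 + 7*(-5) = 105 - 35 = 70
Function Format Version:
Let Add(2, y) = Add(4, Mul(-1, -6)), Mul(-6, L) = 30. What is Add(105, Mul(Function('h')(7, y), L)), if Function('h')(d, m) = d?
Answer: 70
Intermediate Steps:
L = -5 (L = Mul(Rational(-1, 6), 30) = -5)
y = 8 (y = Add(-2, Add(4, Mul(-1, -6))) = Add(-2, Add(4, 6)) = Add(-2, 10) = 8)
Add(105, Mul(Function('h')(7, y), L)) = Add(105, Mul(7, -5)) = Add(105, -35) = 70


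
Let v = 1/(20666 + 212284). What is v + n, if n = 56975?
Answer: 13272326251/232950 ≈ 56975.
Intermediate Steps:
v = 1/232950 ≈ 4.2928e-6
v + n = 1/232950 + 56975 = 13272326251/232950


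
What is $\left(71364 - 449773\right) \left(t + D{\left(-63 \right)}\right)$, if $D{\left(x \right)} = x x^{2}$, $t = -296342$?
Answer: $206758515101$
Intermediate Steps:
$D{\left(x \right)} = x^{3}$
$\left(71364 - 449773\right) \left(t + D{\left(-63 \right)}\right) = \left(71364 - 449773\right) \left(-296342 + \left(-63\right)^{3}\right) = - 378409 \left(-296342 - 250047\right) = \left(-378409\right) \left(-546389\right) = 206758515101$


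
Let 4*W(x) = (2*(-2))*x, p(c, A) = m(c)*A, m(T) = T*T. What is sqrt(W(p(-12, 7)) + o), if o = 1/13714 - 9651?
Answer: 5*I*sqrt(80187143114)/13714 ≈ 103.24*I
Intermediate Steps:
m(T) = T**2
p(c, A) = A*c**2 (p(c, A) = c**2*A = A*c**2)
W(x) = -x (W(x) = ((2*(-2))*x)/4 = (-4*x)/4 = -x)
o = -132353813/13714 (o = 1/13714 - 9651 = -132353813/13714 ≈ -9651.0)
sqrt(W(p(-12, 7)) + o) = sqrt(-7*(-12)**2 - 132353813/13714) = sqrt(-7*144 - 132353813/13714) = sqrt(-1*1008 - 132353813/13714) = sqrt(-1008 - 132353813/13714) = sqrt(-146177525/13714) = 5*I*sqrt(80187143114)/13714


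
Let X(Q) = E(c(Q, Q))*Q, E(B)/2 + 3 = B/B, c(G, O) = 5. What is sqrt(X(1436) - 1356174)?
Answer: I*sqrt(1361918) ≈ 1167.0*I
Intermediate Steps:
E(B) = -4 (E(B) = -6 + 2*(B/B) = -6 + 2*1 = -6 + 2 = -4)
X(Q) = -4*Q
sqrt(X(1436) - 1356174) = sqrt(-4*1436 - 1356174) = sqrt(-5744 - 1356174) = sqrt(-1361918) = I*sqrt(1361918)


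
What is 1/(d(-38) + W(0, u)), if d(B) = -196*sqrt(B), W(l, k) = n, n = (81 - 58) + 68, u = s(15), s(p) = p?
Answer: 13/209727 + 4*I*sqrt(38)/29961 ≈ 6.1985e-5 + 0.00082299*I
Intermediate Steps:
u = 15
n = 91 (n = 23 + 68 = 91)
W(l, k) = 91
1/(d(-38) + W(0, u)) = 1/(-196*I*sqrt(38) + 91) = 1/(91 - 196*I*sqrt(38))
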